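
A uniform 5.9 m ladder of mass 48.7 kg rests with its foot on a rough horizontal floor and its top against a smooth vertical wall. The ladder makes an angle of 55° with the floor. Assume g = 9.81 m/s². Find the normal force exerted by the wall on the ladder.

Torques about the foot: N_wall · 5.9 sin 55° = 48.7×9.81×2.95 cos 55° → N_wall = 167.26 N.

N_wall ≈ 167 N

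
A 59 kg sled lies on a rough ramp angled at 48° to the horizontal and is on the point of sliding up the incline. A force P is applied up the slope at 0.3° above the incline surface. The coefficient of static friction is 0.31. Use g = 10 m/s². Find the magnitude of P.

P ≈ 560 N

On the verge of sliding up the incline, friction equals μN and acts down the slope.
Perpendicular: N + P sin 0.3° = W cos 48° = 394.8 N.
Along incline: P cos 0.3° = W sin 48° + μN  with W sin 48° = 438.5 N.
Solving the pair for P and N: P = 559.9 N, N = 391.9 N (and f = μN = 121.5 N).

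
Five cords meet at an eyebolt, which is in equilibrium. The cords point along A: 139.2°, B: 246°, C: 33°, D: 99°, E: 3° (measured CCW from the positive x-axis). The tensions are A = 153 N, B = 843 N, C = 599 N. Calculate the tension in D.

Resolve: ΣF_x = 153 cos 139.2° + 843 cos 246° + 599 cos 33° + T_D cos 99° + T_E cos 3° = 0.
        ΣF_y = 153 sin 139.2° + 843 sin 246° + 599 sin 33° + T_D sin 99° + T_E sin 3° = 0.
The known terms sum to (43.66, -343.9) N, so -0.1564 T_D + 0.9986 T_E = -43.66 and 0.9877 T_D + 0.0523 T_E = 343.9.
Solving simultaneously: T_D = 347.6 N, T_E = 10.73 N.

T_D ≈ 348 N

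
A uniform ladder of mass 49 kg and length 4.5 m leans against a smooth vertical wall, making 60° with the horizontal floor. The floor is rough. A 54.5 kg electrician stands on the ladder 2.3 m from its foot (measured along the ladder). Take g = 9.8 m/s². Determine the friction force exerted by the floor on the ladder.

f ≈ 296 N

Torques about the foot: N_wall · 4.5 sin 60° = 49×9.8×2.25 cos 60° + 54.5×9.8×2.3 cos 60° → N_wall = 296.23 N.
ΣF_x = 0: f_floor = N_wall = 296.23 N.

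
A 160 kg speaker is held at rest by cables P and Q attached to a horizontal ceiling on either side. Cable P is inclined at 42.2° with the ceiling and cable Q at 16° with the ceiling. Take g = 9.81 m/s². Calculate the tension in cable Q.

Weight W = 160 × 9.81 = 1570 N acts straight down.
Horizontal: T_P cos 42.2° = T_Q cos 16°  →  T_P = 1.298 T_Q.
Vertical: T_P sin 42.2° + T_Q sin 16° = 1570.
Substituting the horizontal relation into the vertical equation gives 1.147 T_Q = 1570, so T_Q = 1368 N.

T_Q ≈ 1370 N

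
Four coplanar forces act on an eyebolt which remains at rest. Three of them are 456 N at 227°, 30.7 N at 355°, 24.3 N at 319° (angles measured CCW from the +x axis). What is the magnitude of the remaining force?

Sum the known components: ΣF_x = -262.1 N, ΣF_y = -352.1 N.
For equilibrium the remaining force must supply (−ΣF_x, −ΣF_y) = (262.1, 352.1) N.
Magnitude = √((262.1)² + (352.1)²) = 438.9 N; direction = atan2(352.1, 262.1) = 53.3°.

F ≈ 439 N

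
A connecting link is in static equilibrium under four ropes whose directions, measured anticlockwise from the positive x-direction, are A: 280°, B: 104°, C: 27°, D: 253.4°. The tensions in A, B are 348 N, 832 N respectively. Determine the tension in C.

T_C ≈ 370 N

Resolve: ΣF_x = 348 cos 280° + 832 cos 104° + T_C cos 27° + T_D cos 253.4° = 0.
        ΣF_y = 348 sin 280° + 832 sin 104° + T_C sin 27° + T_D sin 253.4° = 0.
The known terms sum to (-140.8, 464.6) N, so 0.8910 T_C − 0.2857 T_D = 140.8 and 0.4540 T_C − 0.9583 T_D = -464.6.
Solving simultaneously: T_C = 369.7 N, T_D = 659.9 N.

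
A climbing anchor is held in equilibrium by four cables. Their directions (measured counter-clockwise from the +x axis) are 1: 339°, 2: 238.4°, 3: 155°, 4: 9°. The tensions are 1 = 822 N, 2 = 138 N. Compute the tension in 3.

T_3 ≈ 922 N

Resolve: ΣF_x = 822 cos 339° + 138 cos 238.4° + T_3 cos 155° + T_4 cos 9° = 0.
        ΣF_y = 822 sin 339° + 138 sin 238.4° + T_3 sin 155° + T_4 sin 9° = 0.
The known terms sum to (695.1, -412.1) N, so -0.9063 T_3 + 0.9877 T_4 = -695.1 and 0.4226 T_3 + 0.1564 T_4 = 412.1.
Solving simultaneously: T_3 = 922.4 N, T_4 = 142.6 N.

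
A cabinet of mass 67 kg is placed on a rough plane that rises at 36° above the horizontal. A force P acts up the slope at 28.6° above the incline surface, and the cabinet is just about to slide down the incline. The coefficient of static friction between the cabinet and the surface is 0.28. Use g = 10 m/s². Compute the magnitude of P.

P ≈ 325 N

On the verge of sliding down the incline, friction equals μN and acts up the slope.
Perpendicular: N + P sin 28.6° = W cos 36° = 542 N.
Along incline: P cos 28.6° + μN = W sin 36° with W sin 36° = 393.8 N.
Solving the pair for P and N: P = 325.4 N, N = 386.3 N (and f = μN = 108.2 N).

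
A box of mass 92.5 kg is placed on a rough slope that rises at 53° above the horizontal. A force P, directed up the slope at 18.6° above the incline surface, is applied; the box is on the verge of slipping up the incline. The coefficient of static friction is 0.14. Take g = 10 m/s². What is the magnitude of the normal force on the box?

On the verge of sliding up the incline, friction equals μN and acts down the slope.
Perpendicular: N + P sin 18.6° = W cos 53° = 556.7 N.
Along incline: P cos 18.6° = W sin 53° + μN  with W sin 53° = 738.7 N.
Solving the pair for P and N: P = 822.9 N, N = 294.2 N (and f = μN = 41.19 N).

N ≈ 294 N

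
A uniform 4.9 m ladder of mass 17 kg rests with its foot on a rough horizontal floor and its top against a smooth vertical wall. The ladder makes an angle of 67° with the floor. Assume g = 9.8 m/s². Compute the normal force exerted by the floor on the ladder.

N_floor ≈ 167 N

ΣF_y = 0: N_floor = 17×9.8 = 166.6 N.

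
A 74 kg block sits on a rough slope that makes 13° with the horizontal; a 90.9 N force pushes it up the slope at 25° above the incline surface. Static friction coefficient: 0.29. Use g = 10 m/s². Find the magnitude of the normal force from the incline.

Axes along / perpendicular to the incline. W sin 13° = 166.5 N down-slope; W cos 13° = 721 N into the surface.
Perpendicular: N = W cos 13° − P sin 25° = 721 − 38.42 = 682.6 N.
Along incline: P cos 25° + f = W sin 13° (friction acts up-slope) → f = 166.5 − 82.38 = 84.08 N.
|f| = 84.08 N ≤ μN = 198 N, so the block is indeed static.

N ≈ 683 N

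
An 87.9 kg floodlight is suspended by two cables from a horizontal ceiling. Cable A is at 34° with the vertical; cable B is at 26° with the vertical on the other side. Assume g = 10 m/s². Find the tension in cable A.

Angles from the horizontal: cable A is 90° − 34° = 56°, cable B is 90° − 26° = 64°.
Weight W = 87.9 × 10 = 879 N acts straight down.
Horizontal: T_A cos 56° = T_B cos 64°  →  T_B = 1.276 T_A.
Vertical: T_A sin 56° + T_B sin 64° = 879.
Substituting the horizontal relation into the vertical equation gives 1.976 T_A = 879, so T_A = 444.9 N.

T_A ≈ 445 N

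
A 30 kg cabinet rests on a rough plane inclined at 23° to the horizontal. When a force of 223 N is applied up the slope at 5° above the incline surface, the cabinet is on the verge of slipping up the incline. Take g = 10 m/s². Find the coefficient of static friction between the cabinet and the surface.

On the verge of sliding up the incline, friction is at its maximum μN and acts down the slope.
Perpendicular to incline: N = W cos 23° − P sin 5° = 276.2 − 19.44 = 256.7 N.
Along incline: P cos 5° − μN = W sin 23° → μ = −(W sin 23° − P cos 5°) / N = 0.4087.

μ ≈ 0.409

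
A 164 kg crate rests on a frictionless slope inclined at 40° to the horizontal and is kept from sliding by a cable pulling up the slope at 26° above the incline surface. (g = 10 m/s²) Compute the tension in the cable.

T ≈ 1170 N

Take axes along and perpendicular to the incline. Weight components: W sin 40° = 1054 N down-slope, W cos 40° = 1256 N into the surface.
Along incline: T cos 26° = W sin 40° → T = 1173 N.
Perpendicular: N = W cos 40° − T sin 26° = 742.2 N.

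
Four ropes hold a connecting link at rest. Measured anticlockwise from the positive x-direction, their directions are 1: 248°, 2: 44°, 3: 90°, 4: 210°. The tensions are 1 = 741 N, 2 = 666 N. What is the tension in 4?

T_4 ≈ 233 N

Resolve: ΣF_x = 741 cos 248° + 666 cos 44° + T_3 cos 90° + T_4 cos 210° = 0.
        ΣF_y = 741 sin 248° + 666 sin 44° + T_3 sin 90° + T_4 sin 210° = 0.
The known terms sum to (201.5, -224.4) N, so 0.0000 T_3 − 0.8660 T_4 = -201.5 and 1.0000 T_3 − 0.5000 T_4 = 224.4.
Solving simultaneously: T_3 = 340.7 N, T_4 = 232.7 N.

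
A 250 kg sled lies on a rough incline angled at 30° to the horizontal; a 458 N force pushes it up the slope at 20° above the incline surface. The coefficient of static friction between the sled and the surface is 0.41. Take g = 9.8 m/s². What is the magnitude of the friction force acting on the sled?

f ≈ 795 N

Axes along / perpendicular to the incline. W sin 30° = 1225 N down-slope; W cos 30° = 2122 N into the surface.
Perpendicular: N = W cos 30° − P sin 20° = 2122 − 156.6 = 1965 N.
Along incline: P cos 20° + f = W sin 30° (friction acts up-slope) → f = 1225 − 430.4 = 794.6 N.
|f| = 794.6 N ≤ μN = 805.7 N, so the sled is indeed static.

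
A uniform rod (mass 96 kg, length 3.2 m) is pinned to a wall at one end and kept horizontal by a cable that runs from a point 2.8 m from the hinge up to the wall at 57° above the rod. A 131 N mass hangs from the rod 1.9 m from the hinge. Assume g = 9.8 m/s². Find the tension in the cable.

Take torques about the hinge: T sin 57° · 2.8 = 96×9.8×1.6 + 131×1.9 = 1754.2 N·m.
So T = 1754.2 / (0.8387 × 2.8) = 747.01 N.

T ≈ 747 N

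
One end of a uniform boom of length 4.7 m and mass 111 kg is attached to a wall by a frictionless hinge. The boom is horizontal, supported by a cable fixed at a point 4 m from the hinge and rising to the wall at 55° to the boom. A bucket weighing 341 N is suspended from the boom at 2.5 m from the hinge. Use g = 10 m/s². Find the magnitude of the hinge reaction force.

|H| ≈ 843 N

Take torques about the hinge: T sin 55° · 4 = 111×10×2.35 + 341×2.5 = 3461 N·m.
So T = 3461 / (0.8192 × 4) = 1056.3 N.
ΣF_x = 0: H_x = T cos 55° = 605.85 N.
ΣF_y = 0: H_y = (111×10 + 341) − T sin 55° = 1451 − 865.25 = 585.75 N.
|H| = √(H_x² + H_y²) = √((605.85)² + (585.75)²) = 842.71 N.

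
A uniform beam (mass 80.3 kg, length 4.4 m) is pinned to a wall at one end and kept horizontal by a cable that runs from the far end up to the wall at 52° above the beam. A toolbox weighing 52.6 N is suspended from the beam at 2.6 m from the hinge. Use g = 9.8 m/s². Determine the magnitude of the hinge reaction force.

Take torques about the hinge: T sin 52° · 4.4 = 80.3×9.8×2.2 + 52.6×2.6 = 1868 N·m.
So T = 1868 / (0.7880 × 4.4) = 538.76 N.
ΣF_x = 0: H_x = T cos 52° = 331.7 N.
ΣF_y = 0: H_y = (80.3×9.8 + 52.6) − T sin 52° = 839.54 − 424.55 = 414.99 N.
|H| = √(H_x² + H_y²) = √((331.7)² + (414.99)²) = 531.26 N.

|H| ≈ 531 N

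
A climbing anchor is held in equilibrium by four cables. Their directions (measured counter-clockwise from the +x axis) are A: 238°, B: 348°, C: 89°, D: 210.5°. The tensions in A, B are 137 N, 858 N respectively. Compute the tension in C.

Resolve: ΣF_x = 137 cos 238° + 858 cos 348° + T_C cos 89° + T_D cos 210.5° = 0.
        ΣF_y = 137 sin 238° + 858 sin 348° + T_C sin 89° + T_D sin 210.5° = 0.
The known terms sum to (766.7, -294.6) N, so 0.0175 T_C − 0.8616 T_D = -766.7 and 0.9998 T_C − 0.5075 T_D = 294.6.
Solving simultaneously: T_C = 754 N, T_D = 905 N.

T_C ≈ 754 N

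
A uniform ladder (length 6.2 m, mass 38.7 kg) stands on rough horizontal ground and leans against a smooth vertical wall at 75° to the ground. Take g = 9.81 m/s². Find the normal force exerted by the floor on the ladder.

ΣF_y = 0: N_floor = 38.7×9.81 = 379.65 N.

N_floor ≈ 380 N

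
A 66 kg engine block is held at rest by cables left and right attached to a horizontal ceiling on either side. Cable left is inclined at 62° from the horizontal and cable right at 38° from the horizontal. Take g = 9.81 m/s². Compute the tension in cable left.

T_left ≈ 518 N

Weight W = 66 × 9.81 = 647.5 N acts straight down.
Horizontal: T_left cos 62° = T_right cos 38°  →  T_right = 0.5958 T_left.
Vertical: T_left sin 62° + T_right sin 38° = 647.5.
Substituting the horizontal relation into the vertical equation gives 1.25 T_left = 647.5, so T_left = 518.1 N.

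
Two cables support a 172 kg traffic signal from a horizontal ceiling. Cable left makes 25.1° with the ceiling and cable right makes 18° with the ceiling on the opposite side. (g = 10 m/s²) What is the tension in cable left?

Weight W = 172 × 10 = 1720 N acts straight down.
Horizontal: T_left cos 25.1° = T_right cos 18°  →  T_right = 0.9522 T_left.
Vertical: T_left sin 25.1° + T_right sin 18° = 1720.
Substituting the horizontal relation into the vertical equation gives 0.7184 T_left = 1720, so T_left = 2394 N.

T_left ≈ 2390 N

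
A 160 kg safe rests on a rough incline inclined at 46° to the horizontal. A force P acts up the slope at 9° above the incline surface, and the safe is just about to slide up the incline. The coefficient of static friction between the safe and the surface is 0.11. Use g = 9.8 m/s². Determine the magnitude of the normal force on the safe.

N ≈ 895 N

On the verge of sliding up the incline, friction equals μN and acts down the slope.
Perpendicular: N + P sin 9° = W cos 46° = 1089 N.
Along incline: P cos 9° = W sin 46° + μN  with W sin 46° = 1128 N.
Solving the pair for P and N: P = 1242 N, N = 895 N (and f = μN = 98.45 N).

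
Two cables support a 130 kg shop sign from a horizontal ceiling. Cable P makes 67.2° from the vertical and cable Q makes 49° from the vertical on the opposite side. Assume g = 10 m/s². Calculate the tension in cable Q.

Angles from the horizontal: cable P is 90° − 67.2° = 22.8°, cable Q is 90° − 49° = 41°.
Weight W = 130 × 10 = 1300 N acts straight down.
Horizontal: T_P cos 22.8° = T_Q cos 41°  →  T_P = 0.8187 T_Q.
Vertical: T_P sin 22.8° + T_Q sin 41° = 1300.
Substituting the horizontal relation into the vertical equation gives 0.9733 T_Q = 1300, so T_Q = 1336 N.

T_Q ≈ 1340 N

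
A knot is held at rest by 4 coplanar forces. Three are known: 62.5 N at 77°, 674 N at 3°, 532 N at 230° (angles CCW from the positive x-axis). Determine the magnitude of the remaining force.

F ≈ 465 N

Sum the known components: ΣF_x = 345.2 N, ΣF_y = -311.4 N.
For equilibrium the remaining force must supply (−ΣF_x, −ΣF_y) = (-345.2, 311.4) N.
Magnitude = √((-345.2)² + (311.4)²) = 464.9 N; direction = atan2(311.4, -345.2) = 137.9°.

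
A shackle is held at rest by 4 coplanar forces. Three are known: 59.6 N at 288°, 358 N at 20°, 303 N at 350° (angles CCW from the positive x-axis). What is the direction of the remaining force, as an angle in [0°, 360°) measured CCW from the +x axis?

Sum the known components: ΣF_x = 653.2 N, ΣF_y = 13.14 N.
For equilibrium the remaining force must supply (−ΣF_x, −ΣF_y) = (-653.2, -13.14) N.
Magnitude = √((-653.2)² + (-13.14)²) = 653.4 N; direction = atan2(-13.14, -653.2) = 181.2°.

θ ≈ 181°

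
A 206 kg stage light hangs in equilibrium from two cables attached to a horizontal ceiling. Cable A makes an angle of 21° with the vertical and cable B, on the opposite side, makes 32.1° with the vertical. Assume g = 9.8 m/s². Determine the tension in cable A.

T_A ≈ 1340 N

Angles from the horizontal: cable A is 90° − 21° = 69°, cable B is 90° − 32.1° = 57.9°.
Weight W = 206 × 9.8 = 2019 N acts straight down.
Horizontal: T_A cos 69° = T_B cos 57.9°  →  T_B = 0.6744 T_A.
Vertical: T_A sin 69° + T_B sin 57.9° = 2019.
Substituting the horizontal relation into the vertical equation gives 1.505 T_A = 2019, so T_A = 1342 N.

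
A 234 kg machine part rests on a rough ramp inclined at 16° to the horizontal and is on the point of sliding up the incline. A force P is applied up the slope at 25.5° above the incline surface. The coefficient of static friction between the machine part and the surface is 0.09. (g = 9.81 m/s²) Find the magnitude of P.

P ≈ 883 N

On the verge of sliding up the incline, friction equals μN and acts down the slope.
Perpendicular: N + P sin 25.5° = W cos 16° = 2207 N.
Along incline: P cos 25.5° = W sin 16° + μN  with W sin 16° = 632.7 N.
Solving the pair for P and N: P = 883.1 N, N = 1826 N (and f = μN = 164.4 N).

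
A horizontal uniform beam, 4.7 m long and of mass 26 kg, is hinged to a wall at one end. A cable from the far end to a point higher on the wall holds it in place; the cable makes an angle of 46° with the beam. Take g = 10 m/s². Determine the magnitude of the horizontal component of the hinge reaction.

Take torques about the hinge: T sin 46° · 4.7 = 26×10×2.35 = 611 N·m.
So T = 611 / (0.7193 × 4.7) = 180.72 N.
ΣF_x = 0: H_x = T cos 46° = 125.54 N.

H_x ≈ 126 N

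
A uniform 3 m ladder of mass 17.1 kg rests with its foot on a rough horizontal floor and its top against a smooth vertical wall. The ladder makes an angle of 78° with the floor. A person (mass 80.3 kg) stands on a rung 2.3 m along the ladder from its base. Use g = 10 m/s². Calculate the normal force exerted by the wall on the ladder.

Torques about the foot: N_wall · 3 sin 78° = 17.1×10×1.5 cos 78° + 80.3×10×2.3 cos 78° → N_wall = 149.03 N.

N_wall ≈ 149 N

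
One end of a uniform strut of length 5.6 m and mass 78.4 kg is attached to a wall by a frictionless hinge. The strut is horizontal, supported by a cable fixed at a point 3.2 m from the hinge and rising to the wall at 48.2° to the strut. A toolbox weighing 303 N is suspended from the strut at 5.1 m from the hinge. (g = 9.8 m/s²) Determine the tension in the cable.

T ≈ 1550 N

Take torques about the hinge: T sin 48.2° · 3.2 = 78.4×9.8×2.8 + 303×5.1 = 3696.6 N·m.
So T = 3696.6 / (0.7455 × 3.2) = 1549.6 N.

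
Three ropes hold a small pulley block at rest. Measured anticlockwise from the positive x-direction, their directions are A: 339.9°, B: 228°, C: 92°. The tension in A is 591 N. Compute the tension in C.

T_C ≈ 789 N

Resolve: ΣF_x = 591 cos 339.9° + T_B cos 228° + T_C cos 92° = 0.
        ΣF_y = 591 sin 339.9° + T_B sin 228° + T_C sin 92° = 0.
The known terms sum to (555, -203.1) N, so -0.6691 T_B − 0.0349 T_C = -555 and -0.7431 T_B + 0.9994 T_C = 203.1.
Solving simultaneously: T_B = 788.3 N, T_C = 789.4 N.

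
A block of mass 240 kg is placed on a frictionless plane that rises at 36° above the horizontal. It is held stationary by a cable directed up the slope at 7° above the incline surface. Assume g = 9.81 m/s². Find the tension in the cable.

Take axes along and perpendicular to the incline. Weight components: W sin 36° = 1384 N down-slope, W cos 36° = 1905 N into the surface.
Along incline: T cos 7° = W sin 36° → T = 1394 N.
Perpendicular: N = W cos 36° − T sin 7° = 1735 N.

T ≈ 1390 N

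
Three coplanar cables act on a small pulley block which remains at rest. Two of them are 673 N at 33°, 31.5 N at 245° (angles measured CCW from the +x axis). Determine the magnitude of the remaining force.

F ≈ 647 N

Sum the known components: ΣF_x = 551.1 N, ΣF_y = 338 N.
For equilibrium the remaining force must supply (−ΣF_x, −ΣF_y) = (-551.1, -338) N.
Magnitude = √((-551.1)² + (-338)²) = 646.5 N; direction = atan2(-338, -551.1) = 211.5°.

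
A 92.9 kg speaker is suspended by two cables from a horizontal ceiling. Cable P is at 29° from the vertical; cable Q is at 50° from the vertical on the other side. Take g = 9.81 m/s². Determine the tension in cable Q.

Angles from the horizontal: cable P is 90° − 29° = 61°, cable Q is 90° − 50° = 40°.
Weight W = 92.9 × 9.81 = 911.3 N acts straight down.
Horizontal: T_P cos 61° = T_Q cos 40°  →  T_P = 1.58 T_Q.
Vertical: T_P sin 61° + T_Q sin 40° = 911.3.
Substituting the horizontal relation into the vertical equation gives 2.025 T_Q = 911.3, so T_Q = 450.1 N.

T_Q ≈ 450 N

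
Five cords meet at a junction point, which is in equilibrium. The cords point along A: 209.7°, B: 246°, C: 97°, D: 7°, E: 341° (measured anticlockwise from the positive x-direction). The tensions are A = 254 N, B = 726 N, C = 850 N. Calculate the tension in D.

Resolve: ΣF_x = 254 cos 209.7° + 726 cos 246° + 850 cos 97° + T_D cos 7° + T_E cos 341° = 0.
        ΣF_y = 254 sin 209.7° + 726 sin 246° + 850 sin 97° + T_D sin 7° + T_E sin 341° = 0.
The known terms sum to (-619.5, 54.58) N, so 0.9925 T_D + 0.9455 T_E = 619.5 and 0.1219 T_D − 0.3256 T_E = -54.58.
Solving simultaneously: T_D = 342.4 N, T_E = 295.8 N.

T_D ≈ 342 N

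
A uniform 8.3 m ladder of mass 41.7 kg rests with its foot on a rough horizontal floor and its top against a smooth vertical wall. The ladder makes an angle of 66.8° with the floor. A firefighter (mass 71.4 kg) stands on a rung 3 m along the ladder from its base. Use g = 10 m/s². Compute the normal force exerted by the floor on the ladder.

ΣF_y = 0: N_floor = 41.7×10 + 71.4×10 = 1131 N.

N_floor ≈ 1130 N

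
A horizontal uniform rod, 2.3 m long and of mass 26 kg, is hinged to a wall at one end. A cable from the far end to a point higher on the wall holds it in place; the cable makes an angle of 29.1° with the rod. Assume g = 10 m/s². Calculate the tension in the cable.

T ≈ 267 N

Take torques about the hinge: T sin 29.1° · 2.3 = 26×10×1.15 = 299 N·m.
So T = 299 / (0.4863 × 2.3) = 267.31 N.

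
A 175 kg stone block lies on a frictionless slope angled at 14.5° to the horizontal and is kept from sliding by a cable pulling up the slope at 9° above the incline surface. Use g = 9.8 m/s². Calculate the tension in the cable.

T ≈ 435 N

Take axes along and perpendicular to the incline. Weight components: W sin 14.5° = 429.4 N down-slope, W cos 14.5° = 1660 N into the surface.
Along incline: T cos 9° = W sin 14.5° → T = 434.8 N.
Perpendicular: N = W cos 14.5° − T sin 9° = 1592 N.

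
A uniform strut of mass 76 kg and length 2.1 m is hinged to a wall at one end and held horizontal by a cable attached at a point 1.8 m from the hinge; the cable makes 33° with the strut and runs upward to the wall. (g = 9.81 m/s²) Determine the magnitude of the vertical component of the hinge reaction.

|H_y| ≈ 311 N

Take torques about the hinge: T sin 33° · 1.8 = 76×9.81×1.05 = 782.84 N·m.
So T = 782.84 / (0.5446 × 1.8) = 798.53 N.
ΣF_y = 0: H_y = (76×9.81) − T sin 33° = 745.56 − 434.91 = 310.65 N.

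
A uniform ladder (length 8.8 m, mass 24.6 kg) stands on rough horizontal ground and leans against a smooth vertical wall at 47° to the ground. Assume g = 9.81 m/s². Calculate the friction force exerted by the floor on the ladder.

f ≈ 113 N

Torques about the foot: N_wall · 8.8 sin 47° = 24.6×9.81×4.4 cos 47° → N_wall = 112.52 N.
ΣF_x = 0: f_floor = N_wall = 112.52 N.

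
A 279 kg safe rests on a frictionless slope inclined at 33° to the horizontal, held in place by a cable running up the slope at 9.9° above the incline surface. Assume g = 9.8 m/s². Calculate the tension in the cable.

T ≈ 1510 N

Take axes along and perpendicular to the incline. Weight components: W sin 33° = 1489 N down-slope, W cos 33° = 2293 N into the surface.
Along incline: T cos 9.9° = W sin 33° → T = 1512 N.
Perpendicular: N = W cos 33° − T sin 9.9° = 2033 N.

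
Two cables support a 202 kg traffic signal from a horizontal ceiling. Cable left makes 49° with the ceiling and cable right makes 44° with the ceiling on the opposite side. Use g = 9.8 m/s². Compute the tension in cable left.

Weight W = 202 × 9.8 = 1980 N acts straight down.
Horizontal: T_left cos 49° = T_right cos 44°  →  T_right = 0.912 T_left.
Vertical: T_left sin 49° + T_right sin 44° = 1980.
Substituting the horizontal relation into the vertical equation gives 1.388 T_left = 1980, so T_left = 1426 N.

T_left ≈ 1430 N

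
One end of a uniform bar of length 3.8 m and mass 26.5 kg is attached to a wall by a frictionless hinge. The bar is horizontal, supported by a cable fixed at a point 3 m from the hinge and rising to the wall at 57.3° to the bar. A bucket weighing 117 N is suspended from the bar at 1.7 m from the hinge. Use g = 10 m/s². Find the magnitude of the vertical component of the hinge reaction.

|H_y| ≈ 148 N

Take torques about the hinge: T sin 57.3° · 3 = 26.5×10×1.9 + 117×1.7 = 702.4 N·m.
So T = 702.4 / (0.8415 × 3) = 278.23 N.
ΣF_y = 0: H_y = (26.5×10 + 117) − T sin 57.3° = 382 − 234.13 = 147.87 N.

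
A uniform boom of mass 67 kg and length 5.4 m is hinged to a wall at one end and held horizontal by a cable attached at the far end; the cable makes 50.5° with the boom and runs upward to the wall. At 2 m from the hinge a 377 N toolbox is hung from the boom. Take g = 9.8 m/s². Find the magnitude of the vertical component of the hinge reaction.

|H_y| ≈ 566 N

Take torques about the hinge: T sin 50.5° · 5.4 = 67×9.8×2.7 + 377×2 = 2526.8 N·m.
So T = 2526.8 / (0.7716 × 5.4) = 606.42 N.
ΣF_y = 0: H_y = (67×9.8 + 377) − T sin 50.5° = 1033.6 − 467.93 = 565.67 N.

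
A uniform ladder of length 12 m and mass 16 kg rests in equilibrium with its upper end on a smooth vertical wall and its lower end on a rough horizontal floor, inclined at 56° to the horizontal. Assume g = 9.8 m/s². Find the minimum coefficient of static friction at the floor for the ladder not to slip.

μ_min ≈ 0.337

ΣF_y = 0: N_floor = 16×9.8 = 156.8 N.
Torques about the foot: N_wall · 12 sin 56° = 16×9.8×6 cos 56° → N_wall = 52.881 N.
ΣF_x = 0: f_floor = N_wall = 52.881 N.
μ_min = f_floor / N_floor = 52.881 / 156.8 = 0.3373.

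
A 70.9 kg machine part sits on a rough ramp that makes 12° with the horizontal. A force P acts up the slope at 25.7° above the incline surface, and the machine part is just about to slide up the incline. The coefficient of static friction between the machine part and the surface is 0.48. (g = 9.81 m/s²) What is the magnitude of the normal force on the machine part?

N ≈ 496 N

On the verge of sliding up the incline, friction equals μN and acts down the slope.
Perpendicular: N + P sin 25.7° = W cos 12° = 680.3 N.
Along incline: P cos 25.7° = W sin 12° + μN  with W sin 12° = 144.6 N.
Solving the pair for P and N: P = 424.8 N, N = 496.1 N (and f = μN = 238.1 N).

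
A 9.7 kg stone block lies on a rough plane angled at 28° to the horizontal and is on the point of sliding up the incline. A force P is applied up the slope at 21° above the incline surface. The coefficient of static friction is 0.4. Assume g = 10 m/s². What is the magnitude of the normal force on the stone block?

N ≈ 59.1 N

On the verge of sliding up the incline, friction equals μN and acts down the slope.
Perpendicular: N + P sin 21° = W cos 28° = 85.65 N.
Along incline: P cos 21° = W sin 28° + μN  with W sin 28° = 45.54 N.
Solving the pair for P and N: P = 74.1 N, N = 59.09 N (and f = μN = 23.64 N).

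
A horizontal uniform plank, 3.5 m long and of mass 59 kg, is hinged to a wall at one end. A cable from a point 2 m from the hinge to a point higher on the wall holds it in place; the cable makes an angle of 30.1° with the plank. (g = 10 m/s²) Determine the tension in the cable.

T ≈ 1030 N

Take torques about the hinge: T sin 30.1° · 2 = 59×10×1.75 = 1032.5 N·m.
So T = 1032.5 / (0.5015 × 2) = 1029.4 N.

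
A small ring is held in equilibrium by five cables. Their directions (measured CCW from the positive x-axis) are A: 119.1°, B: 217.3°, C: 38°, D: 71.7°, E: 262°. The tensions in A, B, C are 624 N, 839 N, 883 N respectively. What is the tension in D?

Resolve: ΣF_x = 624 cos 119.1° + 839 cos 217.3° + 883 cos 38° + T_D cos 71.7° + T_E cos 262° = 0.
        ΣF_y = 624 sin 119.1° + 839 sin 217.3° + 883 sin 38° + T_D sin 71.7° + T_E sin 262° = 0.
The known terms sum to (-275.1, 580.4) N, so 0.3140 T_D − 0.1392 T_E = 275.1 and 0.9494 T_D − 0.9903 T_E = -580.4.
Solving simultaneously: T_D = 1975 N, T_E = 2480 N.

T_D ≈ 1980 N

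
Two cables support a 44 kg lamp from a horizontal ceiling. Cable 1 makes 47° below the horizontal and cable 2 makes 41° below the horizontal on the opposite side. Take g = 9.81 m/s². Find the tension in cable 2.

T_2 ≈ 295 N

Weight W = 44 × 9.81 = 431.6 N acts straight down.
Horizontal: T_1 cos 47° = T_2 cos 41°  →  T_1 = 1.107 T_2.
Vertical: T_1 sin 47° + T_2 sin 41° = 431.6.
Substituting the horizontal relation into the vertical equation gives 1.465 T_2 = 431.6, so T_2 = 294.6 N.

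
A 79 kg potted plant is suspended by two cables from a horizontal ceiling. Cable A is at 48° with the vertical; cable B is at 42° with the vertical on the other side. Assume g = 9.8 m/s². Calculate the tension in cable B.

T_B ≈ 575 N

Angles from the horizontal: cable A is 90° − 48° = 42°, cable B is 90° − 42° = 48°.
Weight W = 79 × 9.8 = 774.2 N acts straight down.
Horizontal: T_A cos 42° = T_B cos 48°  →  T_A = 0.9004 T_B.
Vertical: T_A sin 42° + T_B sin 48° = 774.2.
Substituting the horizontal relation into the vertical equation gives 1.346 T_B = 774.2, so T_B = 575.3 N.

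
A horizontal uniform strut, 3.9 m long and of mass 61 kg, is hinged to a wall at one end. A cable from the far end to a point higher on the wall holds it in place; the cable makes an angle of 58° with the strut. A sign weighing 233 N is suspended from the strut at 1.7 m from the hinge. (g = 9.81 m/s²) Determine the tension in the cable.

T ≈ 473 N

Take torques about the hinge: T sin 58° · 3.9 = 61×9.81×1.95 + 233×1.7 = 1563 N·m.
So T = 1563 / (0.8480 × 3.9) = 472.58 N.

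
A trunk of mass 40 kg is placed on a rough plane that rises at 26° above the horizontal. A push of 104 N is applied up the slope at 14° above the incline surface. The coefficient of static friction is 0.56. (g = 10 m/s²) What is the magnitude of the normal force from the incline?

N ≈ 334 N

Axes along / perpendicular to the incline. W sin 26° = 175.3 N down-slope; W cos 26° = 359.5 N into the surface.
Perpendicular: N = W cos 26° − P sin 14° = 359.5 − 25.16 = 334.4 N.
Along incline: P cos 14° + f = W sin 26° (friction acts up-slope) → f = 175.3 − 100.9 = 74.44 N.
|f| = 74.44 N ≤ μN = 187.2 N, so the trunk is indeed static.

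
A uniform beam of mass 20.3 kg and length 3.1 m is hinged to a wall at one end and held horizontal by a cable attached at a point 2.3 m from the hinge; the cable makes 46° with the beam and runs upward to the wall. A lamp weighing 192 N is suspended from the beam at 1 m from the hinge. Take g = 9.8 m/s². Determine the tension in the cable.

T ≈ 302 N

Take torques about the hinge: T sin 46° · 2.3 = 20.3×9.8×1.55 + 192×1 = 500.36 N·m.
So T = 500.36 / (0.7193 × 2.3) = 302.43 N.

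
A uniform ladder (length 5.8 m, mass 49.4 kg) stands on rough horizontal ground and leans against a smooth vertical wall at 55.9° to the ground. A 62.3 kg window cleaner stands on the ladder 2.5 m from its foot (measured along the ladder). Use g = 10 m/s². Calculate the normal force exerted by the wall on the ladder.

N_wall ≈ 349 N

Torques about the foot: N_wall · 5.8 sin 55.9° = 49.4×10×2.9 cos 55.9° + 62.3×10×2.5 cos 55.9° → N_wall = 349.04 N.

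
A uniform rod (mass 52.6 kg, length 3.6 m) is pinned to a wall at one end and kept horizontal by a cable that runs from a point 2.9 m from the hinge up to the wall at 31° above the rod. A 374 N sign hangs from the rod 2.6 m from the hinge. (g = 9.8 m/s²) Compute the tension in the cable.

T ≈ 1270 N

Take torques about the hinge: T sin 31° · 2.9 = 52.6×9.8×1.8 + 374×2.6 = 1900.3 N·m.
So T = 1900.3 / (0.5150 × 2.9) = 1272.3 N.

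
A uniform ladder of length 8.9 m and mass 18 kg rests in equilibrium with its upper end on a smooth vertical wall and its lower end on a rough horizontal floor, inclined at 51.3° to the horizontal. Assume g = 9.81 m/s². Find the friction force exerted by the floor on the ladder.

Torques about the foot: N_wall · 8.9 sin 51.3° = 18×9.81×4.45 cos 51.3° → N_wall = 70.734 N.
ΣF_x = 0: f_floor = N_wall = 70.734 N.

f ≈ 70.7 N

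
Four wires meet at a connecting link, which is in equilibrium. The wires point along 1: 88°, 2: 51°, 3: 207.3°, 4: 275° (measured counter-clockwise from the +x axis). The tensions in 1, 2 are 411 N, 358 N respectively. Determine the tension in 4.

Resolve: ΣF_x = 411 cos 88° + 358 cos 51° + T_3 cos 207.3° + T_4 cos 275° = 0.
        ΣF_y = 411 sin 88° + 358 sin 51° + T_3 sin 207.3° + T_4 sin 275° = 0.
The known terms sum to (239.6, 689) N, so -0.8886 T_3 + 0.0872 T_4 = -239.6 and -0.4586 T_3 − 0.9962 T_4 = -689.
Solving simultaneously: T_3 = 322.9 N, T_4 = 542.9 N.

T_4 ≈ 543 N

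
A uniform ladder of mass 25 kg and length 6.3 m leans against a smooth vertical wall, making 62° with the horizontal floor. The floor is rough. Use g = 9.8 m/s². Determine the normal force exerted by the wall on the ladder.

N_wall ≈ 65.1 N

Torques about the foot: N_wall · 6.3 sin 62° = 25×9.8×3.15 cos 62° → N_wall = 65.134 N.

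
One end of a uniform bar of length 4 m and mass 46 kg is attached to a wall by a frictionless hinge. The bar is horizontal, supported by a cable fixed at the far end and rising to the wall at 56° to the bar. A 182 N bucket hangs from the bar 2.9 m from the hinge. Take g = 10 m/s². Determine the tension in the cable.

Take torques about the hinge: T sin 56° · 4 = 46×10×2 + 182×2.9 = 1447.8 N·m.
So T = 1447.8 / (0.8290 × 4) = 436.59 N.

T ≈ 437 N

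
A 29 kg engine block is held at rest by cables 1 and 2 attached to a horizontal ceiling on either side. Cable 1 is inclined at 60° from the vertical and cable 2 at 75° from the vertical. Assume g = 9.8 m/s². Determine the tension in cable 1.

Angles from the horizontal: cable 1 is 90° − 60° = 30°, cable 2 is 90° − 75° = 15°.
Weight W = 29 × 9.8 = 284.2 N acts straight down.
Horizontal: T_1 cos 30° = T_2 cos 15°  →  T_2 = 0.8966 T_1.
Vertical: T_1 sin 30° + T_2 sin 15° = 284.2.
Substituting the horizontal relation into the vertical equation gives 0.7321 T_1 = 284.2, so T_1 = 388.2 N.

T_1 ≈ 388 N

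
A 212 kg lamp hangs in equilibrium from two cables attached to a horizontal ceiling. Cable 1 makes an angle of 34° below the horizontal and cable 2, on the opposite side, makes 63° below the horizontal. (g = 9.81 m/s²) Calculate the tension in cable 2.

T_2 ≈ 1740 N

Weight W = 212 × 9.81 = 2080 N acts straight down.
Horizontal: T_1 cos 34° = T_2 cos 63°  →  T_1 = 0.5476 T_2.
Vertical: T_1 sin 34° + T_2 sin 63° = 2080.
Substituting the horizontal relation into the vertical equation gives 1.197 T_2 = 2080, so T_2 = 1737 N.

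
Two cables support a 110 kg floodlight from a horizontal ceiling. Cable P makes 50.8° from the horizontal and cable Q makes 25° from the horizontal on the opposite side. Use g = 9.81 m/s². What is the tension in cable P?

T_P ≈ 1010 N

Weight W = 110 × 9.81 = 1079 N acts straight down.
Horizontal: T_P cos 50.8° = T_Q cos 25°  →  T_Q = 0.6974 T_P.
Vertical: T_P sin 50.8° + T_Q sin 25° = 1079.
Substituting the horizontal relation into the vertical equation gives 1.07 T_P = 1079, so T_P = 1009 N.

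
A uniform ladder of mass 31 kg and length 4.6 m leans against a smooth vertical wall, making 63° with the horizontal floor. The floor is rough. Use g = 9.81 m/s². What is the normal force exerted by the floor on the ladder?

ΣF_y = 0: N_floor = 31×9.81 = 304.11 N.

N_floor ≈ 304 N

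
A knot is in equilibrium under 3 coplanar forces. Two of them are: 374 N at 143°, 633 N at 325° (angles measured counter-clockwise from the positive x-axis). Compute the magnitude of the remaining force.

Sum the known components: ΣF_x = 219.8 N, ΣF_y = -138 N.
For equilibrium the remaining force must supply (−ΣF_x, −ΣF_y) = (-219.8, 138) N.
Magnitude = √((-219.8)² + (138)²) = 259.6 N; direction = atan2(138, -219.8) = 147.9°.

F ≈ 260 N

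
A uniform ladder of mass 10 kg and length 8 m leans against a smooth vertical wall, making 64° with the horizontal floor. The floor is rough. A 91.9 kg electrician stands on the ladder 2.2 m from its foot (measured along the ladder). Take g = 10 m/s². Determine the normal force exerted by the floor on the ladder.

ΣF_y = 0: N_floor = 10×10 + 91.9×10 = 1019 N.

N_floor ≈ 1020 N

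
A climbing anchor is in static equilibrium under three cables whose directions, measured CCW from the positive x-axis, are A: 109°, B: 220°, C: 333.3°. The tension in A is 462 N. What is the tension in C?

Resolve: ΣF_x = 462 cos 109° + T_B cos 220° + T_C cos 333.3° = 0.
        ΣF_y = 462 sin 109° + T_B sin 220° + T_C sin 333.3° = 0.
The known terms sum to (-150.4, 436.8) N, so -0.7660 T_B + 0.8934 T_C = 150.4 and -0.6428 T_B − 0.4493 T_C = -436.8.
Solving simultaneously: T_B = 351.3 N, T_C = 469.6 N.

T_C ≈ 470 N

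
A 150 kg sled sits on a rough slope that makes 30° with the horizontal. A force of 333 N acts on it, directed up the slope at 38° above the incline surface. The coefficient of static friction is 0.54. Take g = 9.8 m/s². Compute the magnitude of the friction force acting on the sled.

f ≈ 473 N

Axes along / perpendicular to the incline. W sin 30° = 735 N down-slope; W cos 30° = 1273 N into the surface.
Perpendicular: N = W cos 30° − P sin 38° = 1273 − 205 = 1068 N.
Along incline: P cos 38° + f = W sin 30° (friction acts up-slope) → f = 735 − 262.4 = 472.6 N.
|f| = 472.6 N ≤ μN = 576.7 N, so the sled is indeed static.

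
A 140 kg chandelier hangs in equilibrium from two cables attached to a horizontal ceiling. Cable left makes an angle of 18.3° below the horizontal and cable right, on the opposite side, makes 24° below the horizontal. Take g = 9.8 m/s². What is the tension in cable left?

T_left ≈ 1860 N

Weight W = 140 × 9.8 = 1372 N acts straight down.
Horizontal: T_left cos 18.3° = T_right cos 24°  →  T_right = 1.039 T_left.
Vertical: T_left sin 18.3° + T_right sin 24° = 1372.
Substituting the horizontal relation into the vertical equation gives 0.7367 T_left = 1372, so T_left = 1862 N.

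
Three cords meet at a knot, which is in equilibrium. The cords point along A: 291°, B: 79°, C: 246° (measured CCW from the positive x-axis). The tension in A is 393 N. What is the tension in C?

T_C ≈ 926 N

Resolve: ΣF_x = 393 cos 291° + T_B cos 79° + T_C cos 246° = 0.
        ΣF_y = 393 sin 291° + T_B sin 79° + T_C sin 246° = 0.
The known terms sum to (140.8, -366.9) N, so 0.1908 T_B − 0.4067 T_C = -140.8 and 0.9816 T_B − 0.9135 T_C = 366.9.
Solving simultaneously: T_B = 1235 N, T_C = 925.8 N.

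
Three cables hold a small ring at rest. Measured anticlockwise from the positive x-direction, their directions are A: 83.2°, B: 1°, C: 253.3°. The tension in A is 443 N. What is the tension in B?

Resolve: ΣF_x = 443 cos 83.2° + T_B cos 1° + T_C cos 253.3° = 0.
        ΣF_y = 443 sin 83.2° + T_B sin 1° + T_C sin 253.3° = 0.
The known terms sum to (52.45, 439.9) N, so 0.9998 T_B − 0.2874 T_C = -52.45 and 0.0175 T_B − 0.9578 T_C = -439.9.
Solving simultaneously: T_B = 79.95 N, T_C = 460.7 N.

T_B ≈ 79.9 N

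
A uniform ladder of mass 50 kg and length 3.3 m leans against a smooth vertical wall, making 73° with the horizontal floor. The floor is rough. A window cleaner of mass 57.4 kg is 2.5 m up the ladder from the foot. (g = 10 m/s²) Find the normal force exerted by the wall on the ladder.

Torques about the foot: N_wall · 3.3 sin 73° = 50×10×1.65 cos 73° + 57.4×10×2.5 cos 73° → N_wall = 209.38 N.

N_wall ≈ 209 N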